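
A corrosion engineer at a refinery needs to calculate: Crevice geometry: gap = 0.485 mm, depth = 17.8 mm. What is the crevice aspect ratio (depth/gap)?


Aspect ratio = depth / gap
Ratio = 17.8 / 0.485 = 36.7

36.7


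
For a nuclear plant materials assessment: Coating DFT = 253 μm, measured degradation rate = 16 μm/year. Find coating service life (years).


Service life = thickness / degradation rate
Life = 253 / 16 = 15.8 years

15.8 years


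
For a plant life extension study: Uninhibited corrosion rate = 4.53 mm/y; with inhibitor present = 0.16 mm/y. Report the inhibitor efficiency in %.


Apply the inhibitor-efficiency definition: IE = (CR_blank − CR_inh)/CR_blank × 100
IE = (4.53 − 0.16) / 4.53 × 100
IE = 4.37 / 4.53 × 100 = 96.5 %

96.5 %


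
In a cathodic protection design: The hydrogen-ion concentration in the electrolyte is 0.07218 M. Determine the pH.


pH = −log10[H+]
pH = −log10(0.07218) = 1.14

1.14


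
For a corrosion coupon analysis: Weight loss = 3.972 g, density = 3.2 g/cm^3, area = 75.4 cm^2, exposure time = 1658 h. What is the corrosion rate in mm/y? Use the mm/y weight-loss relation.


Apply the mm/y weight-loss relation: CR = 87600 * W / (D * A * T)
Numerator: 87600 * 3.972 = 347947.2
Denominator: 3.2 * 75.4 * 1658 = 400042.24
CR = 347947.2 / 400042.24 = 0.8698 mm/y

0.8698 mm/y


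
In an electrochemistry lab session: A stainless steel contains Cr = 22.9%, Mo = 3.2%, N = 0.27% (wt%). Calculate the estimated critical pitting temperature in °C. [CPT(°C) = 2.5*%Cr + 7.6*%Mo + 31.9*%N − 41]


Apply the ASTM G48 empirical CPT estimate: CPT(°C) = 2.5*%Cr + 7.6*%Mo + 31.9*%N − 41
2.5*22.9 = 57.25; 7.6*3.2 = 24.32; 31.9*0.27 = 8.613
CPT = 57.25 + 24.32 + 8.613 − 41 = 49.183 °C
Rounded to 0.1 °C: CPT ≈ 49.2 °C

49.2 °C


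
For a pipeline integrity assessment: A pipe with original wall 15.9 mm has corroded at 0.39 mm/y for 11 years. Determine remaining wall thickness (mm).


Remaining wall = original − CR × time
t = 15.9 − 0.39*11 = 15.9 − 4.29 = 11.61 mm

11.61 mm


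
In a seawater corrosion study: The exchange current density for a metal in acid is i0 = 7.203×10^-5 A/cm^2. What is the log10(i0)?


i0 = 7.203×10^-5 A/cm^2
log10(i0) = -4.142

-4.142


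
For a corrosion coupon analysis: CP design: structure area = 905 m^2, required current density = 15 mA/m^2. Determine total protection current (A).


I = area * current density, then convert mA → A (÷1000)
I = 905 * 15 / 1000 = 13.58 A

13.58 A


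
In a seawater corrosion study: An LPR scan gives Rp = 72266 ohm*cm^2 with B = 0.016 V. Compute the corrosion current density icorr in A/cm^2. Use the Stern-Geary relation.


Apply the Stern-Geary relation: icorr = B / Rp
icorr = 0.016 / 72266 = 2.214×10^-7 A/cm^2

2.214×10^-7 A/cm^2


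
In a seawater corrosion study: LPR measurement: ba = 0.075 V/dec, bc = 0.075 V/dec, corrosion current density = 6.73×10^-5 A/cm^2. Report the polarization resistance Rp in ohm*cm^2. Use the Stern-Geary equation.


Apply the Stern-Geary equation: Rp = ba*bc / (2.303*icorr*(ba+bc))
ba*bc = 0.075*0.075 = 0.005625
ba+bc = 0.15; 2.303*icorr*(ba+bc) = 2.303*6.73×10^-5*0.15 = 2.3248785×10^-5
Rp = 0.005625 / 2.3248785×10^-5 = 241.95 ohm*cm^2

241.95 ohm*cm^2


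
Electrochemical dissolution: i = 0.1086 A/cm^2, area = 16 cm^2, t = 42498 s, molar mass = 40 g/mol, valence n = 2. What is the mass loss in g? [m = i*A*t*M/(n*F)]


Apply Faraday's law: m = i*A*t*M / (n*F)
Total charge passed Q = i*A*t = 0.1086*16*42498 = 73844.5248 C
m = Q*M/(n*F) = 73844.5248*40/(2*96485) = 15.3069 g

15.3069 g


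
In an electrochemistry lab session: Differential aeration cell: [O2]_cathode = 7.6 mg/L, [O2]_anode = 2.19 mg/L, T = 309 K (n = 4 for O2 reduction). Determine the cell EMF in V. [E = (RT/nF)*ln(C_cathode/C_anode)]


Apply the Nernst concentration-cell relation: E = (RT/nF)*ln(C_cathode/C_anode)
RT/nF = 8.314*309/(4*96485) = 0.00665654 V
ln(7.6/2.19) = 1.24425
E = 0.00665654 * 1.24425 = 0.00828 V

0.00828 V


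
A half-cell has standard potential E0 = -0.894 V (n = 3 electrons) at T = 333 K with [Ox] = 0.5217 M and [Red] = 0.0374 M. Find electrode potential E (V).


Apply the Nernst equation: E = E0 + (RT/nF)*ln([Ox]/[Red])
Step 1: RT/nF = 8.314*333/(3*96485) = 0.00956474 V
Step 2: [Ox]/[Red] = 0.5217/0.0374 = 13.949198
Step 3: ln(13.949198) = 2.635422
Step 4: correction = 0.00956474 * 2.635422 = 0.025 V
E = -0.894 + 0.025 = -0.869 V

-0.869 V


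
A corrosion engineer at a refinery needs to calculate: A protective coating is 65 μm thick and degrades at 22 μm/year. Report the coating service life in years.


Service life = thickness / degradation rate
Life = 65 / 22 = 3.0 years

3.0 years


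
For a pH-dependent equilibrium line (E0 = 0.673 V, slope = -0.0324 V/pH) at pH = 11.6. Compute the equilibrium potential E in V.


Apply the Pourbaix line equation: E = E0 + slope*pH
E = 0.673 + (-0.0324)*11.6 = 0.673 + (-0.37584) = 0.29716 V
Rounded to 4 decimal places: E = 0.2972 V

0.2972 V


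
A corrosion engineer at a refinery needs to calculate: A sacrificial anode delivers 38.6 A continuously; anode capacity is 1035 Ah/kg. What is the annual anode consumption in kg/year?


Annual consumption = current * hours per year / capacity
Rate = 38.6 * 8760 / 1035 = 326.7 kg/year

326.7 kg/year


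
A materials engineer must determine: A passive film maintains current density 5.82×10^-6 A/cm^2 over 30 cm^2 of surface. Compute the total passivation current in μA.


I = i_pass * A, then convert A → μA (×10^6)
I = 5.82×10^-6 * 30 * 10^6 = 174.6 μA

174.6 μA


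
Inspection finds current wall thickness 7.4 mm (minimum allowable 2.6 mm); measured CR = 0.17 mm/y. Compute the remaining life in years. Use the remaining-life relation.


Apply the remaining-life relation: RL = (t_current − t_min) / CR
RL = (7.4 − 2.6) / 0.17 = 4.8 / 0.17 = 28.2 years

28.2 years


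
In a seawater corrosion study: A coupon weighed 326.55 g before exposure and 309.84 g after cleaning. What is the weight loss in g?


Weight loss = initial − final
WL = 326.55 − 309.84 = 16.71 g

16.71 g


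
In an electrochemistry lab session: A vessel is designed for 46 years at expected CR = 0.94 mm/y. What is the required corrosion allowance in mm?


Corrosion allowance = CR × design life
CA = 0.94 * 46 = 43.24 mm

43.24 mm


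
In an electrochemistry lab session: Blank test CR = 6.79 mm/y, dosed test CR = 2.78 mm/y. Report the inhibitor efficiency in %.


Apply the inhibitor-efficiency definition: IE = (CR_blank − CR_inh)/CR_blank × 100
IE = (6.79 − 2.78) / 6.79 × 100
IE = 4.01 / 6.79 × 100 = 59.1 %

59.1 %


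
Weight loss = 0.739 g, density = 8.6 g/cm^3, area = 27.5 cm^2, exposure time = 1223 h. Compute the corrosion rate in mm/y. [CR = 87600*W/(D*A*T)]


Apply the mm/y weight-loss relation: CR = 87600 * W / (D * A * T)
Numerator: 87600 * 0.739 = 64736.4
Denominator: 8.6 * 27.5 * 1223 = 289239.5
CR = 64736.4 / 289239.5 = 0.223816 mm/y

0.223816 mm/y


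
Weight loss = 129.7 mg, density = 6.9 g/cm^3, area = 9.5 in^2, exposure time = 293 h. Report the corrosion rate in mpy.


Apply the mpy weight-loss relation: CR = 534 * W / (D * A * T)
Numerator: 534 * 129.7 = 69259.8
Denominator: 6.9 * 9.5 * 293 = 19206.15
CR = 69259.8 / 19206.15 = 3.60613 mpy

3.60613 mpy


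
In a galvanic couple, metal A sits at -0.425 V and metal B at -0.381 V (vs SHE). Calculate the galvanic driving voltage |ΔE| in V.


Driving voltage is the absolute potential difference.
|ΔE| = |-0.425 − (-0.381)| = 0.044 V

0.044 V


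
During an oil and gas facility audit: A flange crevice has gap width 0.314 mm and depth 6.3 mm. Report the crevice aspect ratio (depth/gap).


Aspect ratio = depth / gap
Ratio = 6.3 / 0.314 = 20.1

20.1


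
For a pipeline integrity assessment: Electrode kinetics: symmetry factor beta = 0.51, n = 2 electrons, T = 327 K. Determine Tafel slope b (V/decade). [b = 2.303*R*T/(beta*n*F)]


Apply the Tafel slope relation: b = 2.303*R*T/(beta*n*F)
Numerator: 2.303 * 8.314 * 327 = 6261.12
Denominator: 0.51 * 2 * 96485 = 98414.7
b = 6261.12 / 98414.7 = 0.064 V/decade

0.064 V/decade


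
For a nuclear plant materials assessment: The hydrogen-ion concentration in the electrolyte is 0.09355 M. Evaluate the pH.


pH = −log10[H+]
pH = −log10(0.09355) = 1.03

1.03


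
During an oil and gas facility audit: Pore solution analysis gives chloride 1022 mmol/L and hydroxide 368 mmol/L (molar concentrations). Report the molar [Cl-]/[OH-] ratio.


Threshold parameter = [Cl-] / [OH-] (molar basis; both in mmol/L, so units cancel)
Ratio = 1022 / 368 = 2.78

2.78


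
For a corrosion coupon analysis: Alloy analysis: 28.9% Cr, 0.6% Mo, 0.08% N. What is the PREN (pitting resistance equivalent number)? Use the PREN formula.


Apply the PREN formula: PREN = Cr + 3.3*Mo + 16*N
PREN = 28.9 + 3.3*0.6 + 16*0.08
PREN = 28.9 + 1.98 + 1.28 = 32.16

32.16


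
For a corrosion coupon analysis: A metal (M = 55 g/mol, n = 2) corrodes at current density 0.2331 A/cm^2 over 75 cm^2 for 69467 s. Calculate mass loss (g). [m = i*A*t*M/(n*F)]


Apply Faraday's law: m = i*A*t*M / (n*F)
Total charge passed Q = i*A*t = 0.2331*75*69467 = 1214456.8275 C
m = Q*M/(n*F) = 1214456.8275*55/(2*96485) = 346.1425 g

346.1425 g


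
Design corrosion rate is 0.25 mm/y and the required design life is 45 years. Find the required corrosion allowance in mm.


Corrosion allowance = CR × design life
CA = 0.25 * 45 = 11.25 mm

11.25 mm


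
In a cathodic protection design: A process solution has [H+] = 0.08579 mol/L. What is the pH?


pH = −log10[H+]
pH = −log10(0.08579) = 1.07

1.07


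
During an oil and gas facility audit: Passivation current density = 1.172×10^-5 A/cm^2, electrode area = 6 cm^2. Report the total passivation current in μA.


I = i_pass * A, then convert A → μA (×10^6)
I = 1.172×10^-5 * 6 * 10^6 = 70.32 μA

70.32 μA


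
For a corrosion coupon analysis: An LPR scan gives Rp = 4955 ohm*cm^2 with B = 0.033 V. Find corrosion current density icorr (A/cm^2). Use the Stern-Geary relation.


Apply the Stern-Geary relation: icorr = B / Rp
icorr = 0.033 / 4955 = 6.66×10^-6 A/cm^2

6.66×10^-6 A/cm^2


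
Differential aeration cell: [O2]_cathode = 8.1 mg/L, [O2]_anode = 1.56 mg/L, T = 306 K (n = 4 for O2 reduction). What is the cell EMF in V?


Apply the Nernst concentration-cell relation: E = (RT/nF)*ln(C_cathode/C_anode)
RT/nF = 8.314*306/(4*96485) = 0.00659192 V
ln(8.1/1.56) = 1.64718
E = 0.00659192 * 1.64718 = 0.01086 V

0.01086 V


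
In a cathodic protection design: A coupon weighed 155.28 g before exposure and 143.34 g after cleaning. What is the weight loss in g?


Weight loss = initial − final
WL = 155.28 − 143.34 = 11.94 g

11.94 g


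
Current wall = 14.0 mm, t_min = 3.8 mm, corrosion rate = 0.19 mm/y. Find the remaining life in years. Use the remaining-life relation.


Apply the remaining-life relation: RL = (t_current − t_min) / CR
RL = (14.0 − 3.8) / 0.19 = 10.2 / 0.19 = 53.7 years

53.7 years


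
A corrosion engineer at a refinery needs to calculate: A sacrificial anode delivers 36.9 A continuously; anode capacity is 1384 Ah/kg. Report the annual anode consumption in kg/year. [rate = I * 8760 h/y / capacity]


Annual consumption = current * hours per year / capacity
Rate = 36.9 * 8760 / 1384 = 233.6 kg/year

233.6 kg/year


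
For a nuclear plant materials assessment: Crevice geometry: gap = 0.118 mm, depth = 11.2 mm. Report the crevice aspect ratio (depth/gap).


Aspect ratio = depth / gap
Ratio = 11.2 / 0.118 = 94.9

94.9


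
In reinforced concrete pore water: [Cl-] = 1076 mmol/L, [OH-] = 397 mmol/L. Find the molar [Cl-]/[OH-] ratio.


Threshold parameter = [Cl-] / [OH-] (molar basis; both in mmol/L, so units cancel)
Ratio = 1076 / 397 = 2.71

2.71


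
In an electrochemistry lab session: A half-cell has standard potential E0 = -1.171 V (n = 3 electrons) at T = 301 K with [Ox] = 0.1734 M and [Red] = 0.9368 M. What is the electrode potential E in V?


Apply the Nernst equation: E = E0 + (RT/nF)*ln([Ox]/[Red])
Step 1: RT/nF = 8.314*301/(3*96485) = 0.00864561 V
Step 2: [Ox]/[Red] = 0.1734/0.9368 = 0.185098
Step 3: ln(0.185098) = -1.68687
Step 4: correction = 0.00864561 * -1.68687 = -0.015 V
E = -1.171 + -0.015 = -1.186 V

-1.186 V


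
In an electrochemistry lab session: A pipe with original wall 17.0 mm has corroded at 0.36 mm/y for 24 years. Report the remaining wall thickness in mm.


Remaining wall = original − CR × time
t = 17.0 − 0.36*24 = 17.0 − 8.64 = 8.36 mm

8.36 mm


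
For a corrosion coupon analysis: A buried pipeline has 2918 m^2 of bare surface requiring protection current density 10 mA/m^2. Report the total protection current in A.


I = area * current density, then convert mA → A (÷1000)
I = 2918 * 10 / 1000 = 29.18 A

29.18 A


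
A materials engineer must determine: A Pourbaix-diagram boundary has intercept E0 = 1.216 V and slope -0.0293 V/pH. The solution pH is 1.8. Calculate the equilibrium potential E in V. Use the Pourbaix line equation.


Apply the Pourbaix line equation: E = E0 + slope*pH
E = 1.216 + (-0.0293)*1.8 = 1.216 + (-0.05274) = 1.16326 V
Rounded to 3 decimal places: E = 1.163 V

1.163 V


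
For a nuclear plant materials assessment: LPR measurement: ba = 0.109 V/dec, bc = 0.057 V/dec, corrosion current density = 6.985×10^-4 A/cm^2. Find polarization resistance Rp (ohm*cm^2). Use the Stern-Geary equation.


Apply the Stern-Geary equation: Rp = ba*bc / (2.303*icorr*(ba+bc))
ba*bc = 0.109*0.057 = 0.006213
ba+bc = 0.166; 2.303*icorr*(ba+bc) = 2.303*6.985×10^-4*0.166 = 2.6703515×10^-4
Rp = 0.006213 / 2.6703515×10^-4 = 23.27 ohm*cm^2

23.27 ohm*cm^2


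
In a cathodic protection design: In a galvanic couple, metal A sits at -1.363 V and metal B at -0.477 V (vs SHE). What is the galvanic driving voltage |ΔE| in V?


Driving voltage is the absolute potential difference.
|ΔE| = |-1.363 − (-0.477)| = 0.886 V

0.886 V


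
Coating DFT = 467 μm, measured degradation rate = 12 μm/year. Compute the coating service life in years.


Service life = thickness / degradation rate
Life = 467 / 12 = 38.9 years

38.9 years


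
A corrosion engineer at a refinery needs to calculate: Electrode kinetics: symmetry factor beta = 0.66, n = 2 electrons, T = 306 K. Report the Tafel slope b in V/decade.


Apply the Tafel slope relation: b = 2.303*R*T/(beta*n*F)
Numerator: 2.303 * 8.314 * 306 = 5859.03
Denominator: 0.66 * 2 * 96485 = 127360.2
b = 5859.03 / 127360.2 = 0.046 V/decade

0.046 V/decade


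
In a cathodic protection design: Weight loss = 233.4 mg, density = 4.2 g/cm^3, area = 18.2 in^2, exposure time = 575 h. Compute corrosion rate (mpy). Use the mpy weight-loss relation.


Apply the mpy weight-loss relation: CR = 534 * W / (D * A * T)
Numerator: 534 * 233.4 = 124635.6
Denominator: 4.2 * 18.2 * 575 = 43953.0
CR = 124635.6 / 43953.0 = 2.836 mpy

2.836 mpy


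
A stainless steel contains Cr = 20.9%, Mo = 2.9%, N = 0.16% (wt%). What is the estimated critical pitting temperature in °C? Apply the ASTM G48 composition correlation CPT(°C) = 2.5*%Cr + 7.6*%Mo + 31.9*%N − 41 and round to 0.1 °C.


Apply the ASTM G48 empirical CPT estimate: CPT(°C) = 2.5*%Cr + 7.6*%Mo + 31.9*%N − 41
2.5*20.9 = 52.25; 7.6*2.9 = 22.04; 31.9*0.16 = 5.104
CPT = 52.25 + 22.04 + 5.104 − 41 = 38.394 °C
Rounded to 0.1 °C: CPT ≈ 38.4 °C

38.4 °C


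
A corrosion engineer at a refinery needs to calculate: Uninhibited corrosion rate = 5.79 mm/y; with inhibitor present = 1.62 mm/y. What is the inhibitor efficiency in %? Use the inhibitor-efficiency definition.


Apply the inhibitor-efficiency definition: IE = (CR_blank − CR_inh)/CR_blank × 100
IE = (5.79 − 1.62) / 5.79 × 100
IE = 4.17 / 5.79 × 100 = 72.0 %

72.0 %


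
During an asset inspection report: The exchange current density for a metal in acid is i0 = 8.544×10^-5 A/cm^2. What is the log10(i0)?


i0 = 8.544×10^-5 A/cm^2
log10(i0) = -4.068

-4.068


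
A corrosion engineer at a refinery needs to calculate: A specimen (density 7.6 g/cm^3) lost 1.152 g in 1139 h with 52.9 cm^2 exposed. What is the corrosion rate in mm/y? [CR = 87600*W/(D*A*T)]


Apply the mm/y weight-loss relation: CR = 87600 * W / (D * A * T)
Numerator: 87600 * 1.152 = 100915.2
Denominator: 7.6 * 52.9 * 1139 = 457923.56
CR = 100915.2 / 457923.56 = 0.2204 mm/y

0.2204 mm/y


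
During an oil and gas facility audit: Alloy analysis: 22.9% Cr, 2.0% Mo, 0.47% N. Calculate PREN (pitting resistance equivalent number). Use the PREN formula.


Apply the PREN formula: PREN = Cr + 3.3*Mo + 16*N
PREN = 22.9 + 3.3*2.0 + 16*0.47
PREN = 22.9 + 6.6 + 7.52 = 37.02

37.02


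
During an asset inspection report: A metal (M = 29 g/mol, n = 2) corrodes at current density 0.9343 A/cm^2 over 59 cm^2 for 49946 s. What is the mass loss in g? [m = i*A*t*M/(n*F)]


Apply Faraday's law: m = i*A*t*M / (n*F)
Total charge passed Q = i*A*t = 0.9343*59*49946 = 2753208.3202 C
m = Q*M/(n*F) = 2753208.3202*29/(2*96485) = 413.759 g

413.759 g


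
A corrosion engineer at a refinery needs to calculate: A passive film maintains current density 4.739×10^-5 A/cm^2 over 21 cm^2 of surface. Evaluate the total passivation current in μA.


I = i_pass * A, then convert A → μA (×10^6)
I = 4.739×10^-5 * 21 * 10^6 = 995.19 μA

995.19 μA


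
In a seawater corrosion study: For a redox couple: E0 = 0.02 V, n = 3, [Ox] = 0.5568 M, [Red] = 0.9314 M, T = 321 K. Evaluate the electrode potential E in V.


Apply the Nernst equation: E = E0 + (RT/nF)*ln([Ox]/[Red])
Step 1: RT/nF = 8.314*321/(3*96485) = 0.00922007 V
Step 2: [Ox]/[Red] = 0.5568/0.9314 = 0.59781
Step 3: ln(0.59781) = -0.514482
Step 4: correction = 0.00922007 * -0.514482 = -0.005 V
E = 0.02 + -0.005 = 0.015 V

0.015 V


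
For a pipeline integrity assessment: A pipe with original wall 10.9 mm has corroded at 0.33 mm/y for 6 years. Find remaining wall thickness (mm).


Remaining wall = original − CR × time
t = 10.9 − 0.33*6 = 10.9 − 1.98 = 8.92 mm

8.92 mm


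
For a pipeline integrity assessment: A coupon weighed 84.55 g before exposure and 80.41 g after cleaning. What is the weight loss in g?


Weight loss = initial − final
WL = 84.55 − 80.41 = 4.14 g

4.14 g


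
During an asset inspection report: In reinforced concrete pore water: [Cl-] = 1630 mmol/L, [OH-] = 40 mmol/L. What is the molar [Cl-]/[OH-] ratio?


Threshold parameter = [Cl-] / [OH-] (molar basis; both in mmol/L, so units cancel)
Ratio = 1630 / 40 = 40.75

40.75


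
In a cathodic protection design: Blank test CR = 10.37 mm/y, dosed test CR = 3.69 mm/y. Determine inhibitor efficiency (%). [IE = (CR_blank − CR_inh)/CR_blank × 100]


Apply the inhibitor-efficiency definition: IE = (CR_blank − CR_inh)/CR_blank × 100
IE = (10.37 − 3.69) / 10.37 × 100
IE = 6.68 / 10.37 × 100 = 64.4 %

64.4 %


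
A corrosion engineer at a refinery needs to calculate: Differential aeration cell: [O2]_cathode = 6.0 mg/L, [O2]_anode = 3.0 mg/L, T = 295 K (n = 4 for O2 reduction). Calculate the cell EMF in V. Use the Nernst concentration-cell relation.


Apply the Nernst concentration-cell relation: E = (RT/nF)*ln(C_cathode/C_anode)
RT/nF = 8.314*295/(4*96485) = 0.00635495 V
ln(6.0/3.0) = 0.69315
E = 0.00635495 * 0.69315 = 0.0044 V

0.0044 V


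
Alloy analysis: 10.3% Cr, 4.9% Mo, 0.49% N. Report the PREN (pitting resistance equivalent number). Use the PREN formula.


Apply the PREN formula: PREN = Cr + 3.3*Mo + 16*N
PREN = 10.3 + 3.3*4.9 + 16*0.49
PREN = 10.3 + 16.17 + 7.84 = 34.31

34.31


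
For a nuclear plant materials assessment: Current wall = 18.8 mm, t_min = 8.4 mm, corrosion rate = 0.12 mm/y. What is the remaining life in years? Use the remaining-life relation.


Apply the remaining-life relation: RL = (t_current − t_min) / CR
RL = (18.8 − 8.4) / 0.12 = 10.4 / 0.12 = 86.7 years

86.7 years


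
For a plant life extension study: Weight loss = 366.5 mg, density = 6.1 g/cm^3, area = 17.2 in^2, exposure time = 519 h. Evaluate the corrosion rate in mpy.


Apply the mpy weight-loss relation: CR = 534 * W / (D * A * T)
Numerator: 534 * 366.5 = 195711.0
Denominator: 6.1 * 17.2 * 519 = 54453.48
CR = 195711.0 / 54453.48 = 3.5941 mpy

3.5941 mpy


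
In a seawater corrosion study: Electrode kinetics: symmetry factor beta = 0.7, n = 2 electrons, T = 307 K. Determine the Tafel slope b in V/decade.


Apply the Tafel slope relation: b = 2.303*R*T/(beta*n*F)
Numerator: 2.303 * 8.314 * 307 = 5878.17
Denominator: 0.7 * 2 * 96485 = 135079.0
b = 5878.17 / 135079.0 = 0.0435 V/decade

0.0435 V/decade


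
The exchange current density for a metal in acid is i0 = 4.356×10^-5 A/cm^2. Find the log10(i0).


i0 = 4.356×10^-5 A/cm^2
log10(i0) = -4.361

-4.361


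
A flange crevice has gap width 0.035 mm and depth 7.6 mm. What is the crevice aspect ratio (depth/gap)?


Aspect ratio = depth / gap
Ratio = 7.6 / 0.035 = 217.1

217.1


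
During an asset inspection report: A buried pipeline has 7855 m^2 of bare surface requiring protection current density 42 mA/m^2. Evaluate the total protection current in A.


I = area * current density, then convert mA → A (÷1000)
I = 7855 * 42 / 1000 = 329.91 A

329.91 A


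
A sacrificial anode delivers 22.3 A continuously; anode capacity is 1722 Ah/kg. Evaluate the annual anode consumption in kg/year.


Annual consumption = current * hours per year / capacity
Rate = 22.3 * 8760 / 1722 = 113.4 kg/year

113.4 kg/year


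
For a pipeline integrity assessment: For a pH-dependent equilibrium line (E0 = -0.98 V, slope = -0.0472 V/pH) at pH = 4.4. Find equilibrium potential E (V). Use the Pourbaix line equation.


Apply the Pourbaix line equation: E = E0 + slope*pH
E = -0.98 + (-0.0472)*4.4 = -0.98 + (-0.20768) = -1.18768 V
Rounded to 4 decimal places: E = -1.1877 V

-1.1877 V


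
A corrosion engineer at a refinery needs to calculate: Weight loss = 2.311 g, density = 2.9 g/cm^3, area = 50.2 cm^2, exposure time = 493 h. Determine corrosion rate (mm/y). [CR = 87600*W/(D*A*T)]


Apply the mm/y weight-loss relation: CR = 87600 * W / (D * A * T)
Numerator: 87600 * 2.311 = 202443.6
Denominator: 2.9 * 50.2 * 493 = 71770.94
CR = 202443.6 / 71770.94 = 2.82069 mm/y

2.82069 mm/y


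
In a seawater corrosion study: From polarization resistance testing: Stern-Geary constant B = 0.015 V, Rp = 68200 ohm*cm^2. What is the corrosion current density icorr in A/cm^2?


Apply the Stern-Geary relation: icorr = B / Rp
icorr = 0.015 / 68200 = 2.199×10^-7 A/cm^2

2.199×10^-7 A/cm^2


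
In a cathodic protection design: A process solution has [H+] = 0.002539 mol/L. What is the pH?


pH = −log10[H+]
pH = −log10(0.002539) = 2.6

2.6


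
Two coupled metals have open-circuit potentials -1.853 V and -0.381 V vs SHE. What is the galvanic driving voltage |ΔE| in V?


Driving voltage is the absolute potential difference.
|ΔE| = |-1.853 − (-0.381)| = 1.472 V

1.472 V


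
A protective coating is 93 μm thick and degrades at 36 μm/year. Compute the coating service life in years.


Service life = thickness / degradation rate
Life = 93 / 36 = 2.6 years

2.6 years


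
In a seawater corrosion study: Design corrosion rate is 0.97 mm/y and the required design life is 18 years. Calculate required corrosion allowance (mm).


Corrosion allowance = CR × design life
CA = 0.97 * 18 = 17.46 mm

17.46 mm


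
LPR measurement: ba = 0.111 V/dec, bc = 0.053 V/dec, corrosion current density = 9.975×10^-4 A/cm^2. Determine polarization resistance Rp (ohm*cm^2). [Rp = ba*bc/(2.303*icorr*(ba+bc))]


Apply the Stern-Geary equation: Rp = ba*bc / (2.303*icorr*(ba+bc))
ba*bc = 0.111*0.053 = 0.005883
ba+bc = 0.164; 2.303*icorr*(ba+bc) = 2.303*9.975×10^-4*0.164 = 3.7674777×10^-4
Rp = 0.005883 / 3.7674777×10^-4 = 15.62 ohm*cm^2

15.62 ohm*cm^2


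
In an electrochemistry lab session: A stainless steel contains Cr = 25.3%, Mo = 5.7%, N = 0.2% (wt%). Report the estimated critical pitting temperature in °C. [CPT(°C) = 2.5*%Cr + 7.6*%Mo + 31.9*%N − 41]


Apply the ASTM G48 empirical CPT estimate: CPT(°C) = 2.5*%Cr + 7.6*%Mo + 31.9*%N − 41
2.5*25.3 = 63.25; 7.6*5.7 = 43.32; 31.9*0.2 = 6.38
CPT = 63.25 + 43.32 + 6.38 − 41 = 71.95 °C
Rounded to 0.1 °C: CPT ≈ 72.0 °C

72.0 °C


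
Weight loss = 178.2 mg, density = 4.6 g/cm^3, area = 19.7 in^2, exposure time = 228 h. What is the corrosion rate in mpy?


Apply the mpy weight-loss relation: CR = 534 * W / (D * A * T)
Numerator: 534 * 178.2 = 95158.8
Denominator: 4.6 * 19.7 * 228 = 20661.36
CR = 95158.8 / 20661.36 = 4.606 mpy

4.606 mpy


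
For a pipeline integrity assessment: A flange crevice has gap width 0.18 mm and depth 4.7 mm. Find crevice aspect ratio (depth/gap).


Aspect ratio = depth / gap
Ratio = 4.7 / 0.18 = 26.1

26.1


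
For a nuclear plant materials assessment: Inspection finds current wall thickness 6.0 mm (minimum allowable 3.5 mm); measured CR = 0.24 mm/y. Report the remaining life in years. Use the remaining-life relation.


Apply the remaining-life relation: RL = (t_current − t_min) / CR
RL = (6.0 − 3.5) / 0.24 = 2.5 / 0.24 = 10.4 years

10.4 years


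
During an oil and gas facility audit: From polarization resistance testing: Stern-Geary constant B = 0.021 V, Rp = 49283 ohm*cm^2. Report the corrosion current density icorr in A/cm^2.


Apply the Stern-Geary relation: icorr = B / Rp
icorr = 0.021 / 49283 = 4.261×10^-7 A/cm^2

4.261×10^-7 A/cm^2


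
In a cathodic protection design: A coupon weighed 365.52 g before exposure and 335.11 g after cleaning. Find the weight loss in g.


Weight loss = initial − final
WL = 365.52 − 335.11 = 30.41 g

30.41 g


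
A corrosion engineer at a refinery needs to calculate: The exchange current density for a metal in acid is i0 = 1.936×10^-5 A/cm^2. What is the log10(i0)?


i0 = 1.936×10^-5 A/cm^2
log10(i0) = -4.713

-4.713


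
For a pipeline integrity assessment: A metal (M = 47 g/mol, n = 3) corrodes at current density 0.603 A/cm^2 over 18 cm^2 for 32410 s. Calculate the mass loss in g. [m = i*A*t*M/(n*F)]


Apply Faraday's law: m = i*A*t*M / (n*F)
Total charge passed Q = i*A*t = 0.603*18*32410 = 351778.14 C
m = Q*M/(n*F) = 351778.14*47/(3*96485) = 57.12 g

57.12 g


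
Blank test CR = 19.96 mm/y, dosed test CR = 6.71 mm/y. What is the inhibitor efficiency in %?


Apply the inhibitor-efficiency definition: IE = (CR_blank − CR_inh)/CR_blank × 100
IE = (19.96 − 6.71) / 19.96 × 100
IE = 13.25 / 19.96 × 100 = 66.4 %

66.4 %


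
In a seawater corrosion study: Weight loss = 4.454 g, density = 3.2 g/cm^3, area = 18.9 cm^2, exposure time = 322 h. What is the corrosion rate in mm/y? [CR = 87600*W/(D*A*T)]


Apply the mm/y weight-loss relation: CR = 87600 * W / (D * A * T)
Numerator: 87600 * 4.454 = 390170.4
Denominator: 3.2 * 18.9 * 322 = 19474.56
CR = 390170.4 / 19474.56 = 20.03488 mm/y

20.03488 mm/y


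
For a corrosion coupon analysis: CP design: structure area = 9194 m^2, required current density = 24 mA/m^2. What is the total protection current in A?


I = area * current density, then convert mA → A (÷1000)
I = 9194 * 24 / 1000 = 220.66 A

220.66 A


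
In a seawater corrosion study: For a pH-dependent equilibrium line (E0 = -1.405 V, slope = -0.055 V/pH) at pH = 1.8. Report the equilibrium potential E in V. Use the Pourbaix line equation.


Apply the Pourbaix line equation: E = E0 + slope*pH
E = -1.405 + (-0.055)*1.8 = -1.405 + (-0.099) = -1.504 V
Rounded to 4 decimal places: E = -1.5040 V

-1.5040 V


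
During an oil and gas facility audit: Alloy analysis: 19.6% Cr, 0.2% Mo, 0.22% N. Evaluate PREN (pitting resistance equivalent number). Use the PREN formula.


Apply the PREN formula: PREN = Cr + 3.3*Mo + 16*N
PREN = 19.6 + 3.3*0.2 + 16*0.22
PREN = 19.6 + 0.66 + 3.52 = 23.78

23.78


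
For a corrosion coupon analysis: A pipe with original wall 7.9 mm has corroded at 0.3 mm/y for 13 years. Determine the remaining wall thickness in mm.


Remaining wall = original − CR × time
t = 7.9 − 0.3*13 = 7.9 − 3.9 = 4.0 mm

4.0 mm


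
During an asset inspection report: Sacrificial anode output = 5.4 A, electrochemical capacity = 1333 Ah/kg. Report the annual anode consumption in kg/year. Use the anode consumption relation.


Annual consumption = current * hours per year / capacity
Rate = 5.4 * 8760 / 1333 = 35.5 kg/year

35.5 kg/year


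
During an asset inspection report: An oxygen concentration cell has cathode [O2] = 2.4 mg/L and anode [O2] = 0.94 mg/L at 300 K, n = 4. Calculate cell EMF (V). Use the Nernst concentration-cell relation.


Apply the Nernst concentration-cell relation: E = (RT/nF)*ln(C_cathode/C_anode)
RT/nF = 8.314*300/(4*96485) = 0.00646266 V
ln(2.4/0.94) = 0.93734
E = 0.00646266 * 0.93734 = 0.00606 V

0.00606 V


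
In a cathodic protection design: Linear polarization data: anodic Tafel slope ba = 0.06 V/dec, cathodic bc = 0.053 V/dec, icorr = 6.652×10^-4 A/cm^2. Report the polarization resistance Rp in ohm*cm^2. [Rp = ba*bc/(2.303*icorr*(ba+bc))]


Apply the Stern-Geary equation: Rp = ba*bc / (2.303*icorr*(ba+bc))
ba*bc = 0.06*0.053 = 0.00318
ba+bc = 0.113; 2.303*icorr*(ba+bc) = 2.303*6.652×10^-4*0.113 = 1.7311098×10^-4
Rp = 0.00318 / 1.7311098×10^-4 = 18.37 ohm*cm^2

18.37 ohm*cm^2


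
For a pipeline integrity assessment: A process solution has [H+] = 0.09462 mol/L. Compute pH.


pH = −log10[H+]
pH = −log10(0.09462) = 1.02

1.02


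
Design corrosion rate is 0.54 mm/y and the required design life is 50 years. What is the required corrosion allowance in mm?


Corrosion allowance = CR × design life
CA = 0.54 * 50 = 27.0 mm

27.0 mm


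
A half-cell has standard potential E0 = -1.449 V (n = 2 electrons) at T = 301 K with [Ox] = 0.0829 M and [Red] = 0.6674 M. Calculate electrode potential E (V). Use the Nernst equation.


Apply the Nernst equation: E = E0 + (RT/nF)*ln([Ox]/[Red])
Step 1: RT/nF = 8.314*301/(2*96485) = 0.01296841 V
Step 2: [Ox]/[Red] = 0.0829/0.6674 = 0.124213
Step 3: ln(0.124213) = -2.085757
Step 4: correction = 0.01296841 * -2.085757 = -0.027 V
E = -1.449 + -0.027 = -1.476 V

-1.476 V


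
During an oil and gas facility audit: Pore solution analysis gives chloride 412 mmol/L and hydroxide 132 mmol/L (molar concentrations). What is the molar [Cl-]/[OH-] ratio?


Threshold parameter = [Cl-] / [OH-] (molar basis; both in mmol/L, so units cancel)
Ratio = 412 / 132 = 3.12

3.12


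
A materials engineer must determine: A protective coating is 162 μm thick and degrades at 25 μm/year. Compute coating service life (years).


Service life = thickness / degradation rate
Life = 162 / 25 = 6.5 years

6.5 years


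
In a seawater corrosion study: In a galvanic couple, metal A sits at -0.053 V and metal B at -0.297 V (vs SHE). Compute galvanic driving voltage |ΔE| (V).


Driving voltage is the absolute potential difference.
|ΔE| = |-0.053 − (-0.297)| = 0.244 V

0.244 V


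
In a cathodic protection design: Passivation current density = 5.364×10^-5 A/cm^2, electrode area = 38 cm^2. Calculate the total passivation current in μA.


I = i_pass * A, then convert A → μA (×10^6)
I = 5.364×10^-5 * 38 * 10^6 = 2038.32 μA

2038.32 μA


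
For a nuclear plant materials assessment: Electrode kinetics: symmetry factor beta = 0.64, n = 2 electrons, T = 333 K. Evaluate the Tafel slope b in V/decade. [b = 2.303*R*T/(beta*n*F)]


Apply the Tafel slope relation: b = 2.303*R*T/(beta*n*F)
Numerator: 2.303 * 8.314 * 333 = 6376.0
Denominator: 0.64 * 2 * 96485 = 123500.8
b = 6376.0 / 123500.8 = 0.052 V/decade

0.052 V/decade


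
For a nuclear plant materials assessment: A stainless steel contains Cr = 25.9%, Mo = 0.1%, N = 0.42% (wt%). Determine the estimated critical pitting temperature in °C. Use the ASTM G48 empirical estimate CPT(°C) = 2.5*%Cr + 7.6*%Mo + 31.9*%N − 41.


Apply the ASTM G48 empirical CPT estimate: CPT(°C) = 2.5*%Cr + 7.6*%Mo + 31.9*%N − 41
2.5*25.9 = 64.75; 7.6*0.1 = 0.76; 31.9*0.42 = 13.398
CPT = 64.75 + 0.76 + 13.398 − 41 = 37.908 °C
Rounded to 0.1 °C: CPT ≈ 37.9 °C

37.9 °C


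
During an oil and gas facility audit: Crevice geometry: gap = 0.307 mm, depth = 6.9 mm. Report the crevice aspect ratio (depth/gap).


Aspect ratio = depth / gap
Ratio = 6.9 / 0.307 = 22.5

22.5


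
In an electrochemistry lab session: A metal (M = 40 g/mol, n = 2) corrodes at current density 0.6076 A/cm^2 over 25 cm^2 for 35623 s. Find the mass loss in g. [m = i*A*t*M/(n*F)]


Apply Faraday's law: m = i*A*t*M / (n*F)
Total charge passed Q = i*A*t = 0.6076*25*35623 = 541113.37 C
m = Q*M/(n*F) = 541113.37*40/(2*96485) = 112.16528 g

112.16528 g


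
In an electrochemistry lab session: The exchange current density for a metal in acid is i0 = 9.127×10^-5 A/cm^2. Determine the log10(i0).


i0 = 9.127×10^-5 A/cm^2
log10(i0) = -4.04

-4.04


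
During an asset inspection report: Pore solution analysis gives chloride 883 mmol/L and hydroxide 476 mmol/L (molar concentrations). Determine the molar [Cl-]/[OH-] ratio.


Threshold parameter = [Cl-] / [OH-] (molar basis; both in mmol/L, so units cancel)
Ratio = 883 / 476 = 1.86

1.86


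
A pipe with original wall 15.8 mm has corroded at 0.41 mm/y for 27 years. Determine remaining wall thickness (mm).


Remaining wall = original − CR × time
t = 15.8 − 0.41*27 = 15.8 − 11.07 = 4.73 mm

4.73 mm


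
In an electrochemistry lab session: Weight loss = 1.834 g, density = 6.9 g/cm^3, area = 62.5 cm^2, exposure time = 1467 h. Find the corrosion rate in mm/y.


Apply the mm/y weight-loss relation: CR = 87600 * W / (D * A * T)
Numerator: 87600 * 1.834 = 160658.4
Denominator: 6.9 * 62.5 * 1467 = 632643.75
CR = 160658.4 / 632643.75 = 0.253948 mm/y

0.253948 mm/y


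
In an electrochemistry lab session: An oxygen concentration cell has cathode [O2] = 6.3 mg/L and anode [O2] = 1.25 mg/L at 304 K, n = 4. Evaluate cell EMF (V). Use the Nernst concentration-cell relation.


Apply the Nernst concentration-cell relation: E = (RT/nF)*ln(C_cathode/C_anode)
RT/nF = 8.314*304/(4*96485) = 0.00654883 V
ln(6.3/1.25) = 1.61741
E = 0.00654883 * 1.61741 = 0.01059 V

0.01059 V


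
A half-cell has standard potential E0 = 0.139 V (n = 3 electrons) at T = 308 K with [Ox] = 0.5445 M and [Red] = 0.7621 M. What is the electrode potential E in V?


Apply the Nernst equation: E = E0 + (RT/nF)*ln([Ox]/[Red])
Step 1: RT/nF = 8.314*308/(3*96485) = 0.00884667 V
Step 2: [Ox]/[Red] = 0.5445/0.7621 = 0.714473
Step 3: ln(0.714473) = -0.33621
Step 4: correction = 0.00884667 * -0.33621 = -0.003 V
E = 0.139 + -0.003 = 0.136 V

0.136 V


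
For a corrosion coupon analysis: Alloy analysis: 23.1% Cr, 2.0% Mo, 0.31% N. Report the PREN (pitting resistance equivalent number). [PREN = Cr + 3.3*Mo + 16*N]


Apply the PREN formula: PREN = Cr + 3.3*Mo + 16*N
PREN = 23.1 + 3.3*2.0 + 16*0.31
PREN = 23.1 + 6.6 + 4.96 = 34.66

34.66


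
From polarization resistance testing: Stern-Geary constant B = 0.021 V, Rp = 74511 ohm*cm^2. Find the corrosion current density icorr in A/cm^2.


Apply the Stern-Geary relation: icorr = B / Rp
icorr = 0.021 / 74511 = 2.818×10^-7 A/cm^2

2.818×10^-7 A/cm^2


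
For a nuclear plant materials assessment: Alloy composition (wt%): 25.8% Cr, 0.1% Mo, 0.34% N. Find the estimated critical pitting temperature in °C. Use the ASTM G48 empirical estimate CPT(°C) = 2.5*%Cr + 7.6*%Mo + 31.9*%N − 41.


Apply the ASTM G48 empirical CPT estimate: CPT(°C) = 2.5*%Cr + 7.6*%Mo + 31.9*%N − 41
2.5*25.8 = 64.5; 7.6*0.1 = 0.76; 31.9*0.34 = 10.846
CPT = 64.5 + 0.76 + 10.846 − 41 = 35.106 °C
Rounded to 0.1 °C: CPT ≈ 35.1 °C

35.1 °C


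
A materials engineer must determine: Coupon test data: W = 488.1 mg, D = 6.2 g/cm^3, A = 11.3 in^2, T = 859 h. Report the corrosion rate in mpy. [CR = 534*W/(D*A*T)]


Apply the mpy weight-loss relation: CR = 534 * W / (D * A * T)
Numerator: 534 * 488.1 = 260645.4
Denominator: 6.2 * 11.3 * 859 = 60181.54
CR = 260645.4 / 60181.54 = 4.331 mpy

4.331 mpy


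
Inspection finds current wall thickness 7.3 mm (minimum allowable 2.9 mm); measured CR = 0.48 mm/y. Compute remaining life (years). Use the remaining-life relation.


Apply the remaining-life relation: RL = (t_current − t_min) / CR
RL = (7.3 − 2.9) / 0.48 = 4.4 / 0.48 = 9.2 years

9.2 years


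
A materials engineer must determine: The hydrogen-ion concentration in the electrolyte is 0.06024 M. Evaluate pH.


pH = −log10[H+]
pH = −log10(0.06024) = 1.22

1.22


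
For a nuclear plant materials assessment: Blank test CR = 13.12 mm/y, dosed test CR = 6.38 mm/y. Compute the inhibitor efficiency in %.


Apply the inhibitor-efficiency definition: IE = (CR_blank − CR_inh)/CR_blank × 100
IE = (13.12 − 6.38) / 13.12 × 100
IE = 6.74 / 13.12 × 100 = 51.4 %

51.4 %


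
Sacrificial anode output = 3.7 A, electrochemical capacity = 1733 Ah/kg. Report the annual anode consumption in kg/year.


Annual consumption = current * hours per year / capacity
Rate = 3.7 * 8760 / 1733 = 18.7 kg/year

18.7 kg/year


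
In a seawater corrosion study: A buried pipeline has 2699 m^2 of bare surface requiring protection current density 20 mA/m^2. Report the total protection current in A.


I = area * current density, then convert mA → A (÷1000)
I = 2699 * 20 / 1000 = 53.98 A

53.98 A


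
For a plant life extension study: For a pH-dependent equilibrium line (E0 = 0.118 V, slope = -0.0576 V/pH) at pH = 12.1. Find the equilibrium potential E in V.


Apply the Pourbaix line equation: E = E0 + slope*pH
E = 0.118 + (-0.0576)*12.1 = 0.118 + (-0.69696) = -0.57896 V
Rounded to 4 decimal places: E = -0.5790 V

-0.5790 V


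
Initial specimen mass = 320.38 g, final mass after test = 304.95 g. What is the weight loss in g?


Weight loss = initial − final
WL = 320.38 − 304.95 = 15.43 g

15.43 g


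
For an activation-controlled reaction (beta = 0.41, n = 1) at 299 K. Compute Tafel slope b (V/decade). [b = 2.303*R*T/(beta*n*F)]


Apply the Tafel slope relation: b = 2.303*R*T/(beta*n*F)
Numerator: 2.303 * 8.314 * 299 = 5725.0
Denominator: 0.41 * 1 * 96485 = 39558.85
b = 5725.0 / 39558.85 = 0.145 V/decade

0.145 V/decade


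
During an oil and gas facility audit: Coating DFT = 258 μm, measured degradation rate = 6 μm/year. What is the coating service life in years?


Service life = thickness / degradation rate
Life = 258 / 6 = 43.0 years

43.0 years


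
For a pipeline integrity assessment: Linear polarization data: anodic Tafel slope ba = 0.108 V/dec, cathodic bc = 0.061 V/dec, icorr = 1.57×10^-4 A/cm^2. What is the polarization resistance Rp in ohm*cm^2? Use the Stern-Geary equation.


Apply the Stern-Geary equation: Rp = ba*bc / (2.303*icorr*(ba+bc))
ba*bc = 0.108*0.061 = 0.006588
ba+bc = 0.169; 2.303*icorr*(ba+bc) = 2.303*1.57×10^-4*0.169 = 6.1105499×10^-5
Rp = 0.006588 / 6.1105499×10^-5 = 107.81 ohm*cm^2

107.81 ohm*cm^2


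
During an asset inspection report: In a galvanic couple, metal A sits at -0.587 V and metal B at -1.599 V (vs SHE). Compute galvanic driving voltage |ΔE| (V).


Driving voltage is the absolute potential difference.
|ΔE| = |-0.587 − (-1.599)| = 1.012 V

1.012 V


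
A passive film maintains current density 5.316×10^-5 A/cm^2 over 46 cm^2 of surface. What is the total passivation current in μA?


I = i_pass * A, then convert A → μA (×10^6)
I = 5.316×10^-5 * 46 * 10^6 = 2445.36 μA

2445.36 μA


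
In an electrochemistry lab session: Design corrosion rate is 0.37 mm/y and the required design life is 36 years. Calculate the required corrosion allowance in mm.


Corrosion allowance = CR × design life
CA = 0.37 * 36 = 13.32 mm

13.32 mm
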